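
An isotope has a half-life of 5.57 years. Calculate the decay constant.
λ = ln(2)/t½ = 0.1244 year⁻¹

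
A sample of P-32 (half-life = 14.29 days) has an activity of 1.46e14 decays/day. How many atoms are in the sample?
N = A/λ = 3.01e15 atoms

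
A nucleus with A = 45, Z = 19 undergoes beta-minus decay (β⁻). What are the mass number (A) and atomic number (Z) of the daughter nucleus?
Daughter: A = 45, Z = 20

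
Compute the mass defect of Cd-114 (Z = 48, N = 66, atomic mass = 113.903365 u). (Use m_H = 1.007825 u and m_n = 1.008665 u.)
Δm = Z·m_H + N·m_n − M = 1.044 u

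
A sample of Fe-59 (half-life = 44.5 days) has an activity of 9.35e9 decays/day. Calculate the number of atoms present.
N = A/λ = 6.003e11 atoms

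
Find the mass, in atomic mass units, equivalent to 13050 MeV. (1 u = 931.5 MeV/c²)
m = E/c² = 14.01 u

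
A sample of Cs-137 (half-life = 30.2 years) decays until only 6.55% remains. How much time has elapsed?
t = t½ × log₂(N₀/N) = 118.8 years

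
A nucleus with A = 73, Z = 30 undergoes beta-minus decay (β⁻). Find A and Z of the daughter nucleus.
Daughter: A = 73, Z = 31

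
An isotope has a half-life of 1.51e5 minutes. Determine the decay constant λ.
λ = ln(2)/t½ = 4.59e-6 minute⁻¹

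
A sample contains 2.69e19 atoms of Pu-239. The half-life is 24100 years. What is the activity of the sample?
A = λN = 7.737e14 decays/year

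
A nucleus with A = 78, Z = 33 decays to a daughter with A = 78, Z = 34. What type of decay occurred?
ΔA = 0, ΔZ = +1 ⇒ beta-minus decay (β⁻)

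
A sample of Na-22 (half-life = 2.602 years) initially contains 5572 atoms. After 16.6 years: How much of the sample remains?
N = N₀(1/2)^(t/t½) = 66.92 atoms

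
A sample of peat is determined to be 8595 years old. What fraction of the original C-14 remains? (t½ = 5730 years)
N/N₀ = (1/2)^(t/t½) = 0.3536 = 35.4%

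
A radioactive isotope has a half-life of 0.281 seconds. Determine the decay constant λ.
λ = ln(2)/t½ = 2.467 second⁻¹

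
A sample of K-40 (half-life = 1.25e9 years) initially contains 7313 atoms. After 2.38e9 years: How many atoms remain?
N = N₀(1/2)^(t/t½) = 1954 atoms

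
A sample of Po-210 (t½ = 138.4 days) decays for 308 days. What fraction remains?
N/N₀ = (1/2)^(t/t½) = 0.2138 = 21.4%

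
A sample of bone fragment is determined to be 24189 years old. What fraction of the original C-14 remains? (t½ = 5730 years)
N/N₀ = (1/2)^(t/t½) = 0.05361 = 5.36%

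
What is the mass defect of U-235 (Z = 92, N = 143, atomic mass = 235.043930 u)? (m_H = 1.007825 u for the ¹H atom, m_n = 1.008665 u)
Δm = Z·m_H + N·m_n − M = 1.915 u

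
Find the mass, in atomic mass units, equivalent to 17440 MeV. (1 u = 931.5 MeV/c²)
m = E/c² = 18.72 u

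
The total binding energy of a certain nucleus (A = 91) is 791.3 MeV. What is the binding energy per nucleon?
B.E./A = 791.3/91 = 8.696 MeV/nucleon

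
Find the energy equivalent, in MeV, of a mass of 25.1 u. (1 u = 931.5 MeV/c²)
E = mc² = 23380 MeV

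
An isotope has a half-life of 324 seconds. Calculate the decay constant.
λ = ln(2)/t½ = 0.002139 second⁻¹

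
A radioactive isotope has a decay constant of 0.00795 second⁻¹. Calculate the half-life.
t½ = ln(2)/λ = 87.19 seconds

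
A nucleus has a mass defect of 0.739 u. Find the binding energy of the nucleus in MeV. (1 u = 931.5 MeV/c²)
B.E. = Δm × 931.5 = 688.4 MeV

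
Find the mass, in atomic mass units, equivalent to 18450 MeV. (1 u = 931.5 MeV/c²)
m = E/c² = 19.81 u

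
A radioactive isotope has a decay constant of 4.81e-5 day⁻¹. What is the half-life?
t½ = ln(2)/λ = 14410 days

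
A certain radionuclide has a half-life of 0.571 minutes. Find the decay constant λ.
λ = ln(2)/t½ = 1.214 minute⁻¹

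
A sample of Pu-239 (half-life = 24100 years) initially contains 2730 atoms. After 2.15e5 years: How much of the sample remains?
N = N₀(1/2)^(t/t½) = 5.632 atoms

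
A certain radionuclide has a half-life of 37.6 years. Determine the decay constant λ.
λ = ln(2)/t½ = 0.01843 year⁻¹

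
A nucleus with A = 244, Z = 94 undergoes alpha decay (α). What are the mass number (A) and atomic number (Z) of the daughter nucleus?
Daughter: A = 240, Z = 92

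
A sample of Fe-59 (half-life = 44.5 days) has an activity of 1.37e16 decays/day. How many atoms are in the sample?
N = A/λ = 8.795e17 atoms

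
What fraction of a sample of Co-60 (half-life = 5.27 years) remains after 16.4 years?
N/N₀ = (1/2)^(t/t½) = 0.1157 = 11.6%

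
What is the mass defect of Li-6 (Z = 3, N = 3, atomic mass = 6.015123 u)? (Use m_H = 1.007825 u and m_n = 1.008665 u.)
Δm = Z·m_H + N·m_n − M = 0.03435 u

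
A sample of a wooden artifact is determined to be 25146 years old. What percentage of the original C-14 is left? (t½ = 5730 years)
N/N₀ = (1/2)^(t/t½) = 0.04775 = 4.77%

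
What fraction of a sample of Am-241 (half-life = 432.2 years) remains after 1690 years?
N/N₀ = (1/2)^(t/t½) = 0.06651 = 6.65%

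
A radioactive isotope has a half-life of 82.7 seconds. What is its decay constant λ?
λ = ln(2)/t½ = 0.008381 second⁻¹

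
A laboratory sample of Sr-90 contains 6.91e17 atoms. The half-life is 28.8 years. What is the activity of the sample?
A = λN = 1.663e16 decays/year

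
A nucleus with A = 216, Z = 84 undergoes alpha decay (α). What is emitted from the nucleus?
α particle = ⁴₂He (2 protons + 2 neutrons)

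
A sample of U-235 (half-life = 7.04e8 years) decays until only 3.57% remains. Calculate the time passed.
t = t½ × log₂(N₀/N) = 3.385e9 years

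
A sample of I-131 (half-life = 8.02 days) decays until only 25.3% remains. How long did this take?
t = t½ × log₂(N₀/N) = 15.9 days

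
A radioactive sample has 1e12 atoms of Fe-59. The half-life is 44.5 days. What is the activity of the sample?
A = λN = 1.558e10 decays/day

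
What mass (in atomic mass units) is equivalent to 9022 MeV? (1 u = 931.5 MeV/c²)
m = E/c² = 9.685 u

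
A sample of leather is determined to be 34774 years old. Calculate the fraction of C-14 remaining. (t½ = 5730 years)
N/N₀ = (1/2)^(t/t½) = 0.0149 = 1.49%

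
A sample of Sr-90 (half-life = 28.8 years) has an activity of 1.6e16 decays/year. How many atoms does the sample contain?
N = A/λ = 6.648e17 atoms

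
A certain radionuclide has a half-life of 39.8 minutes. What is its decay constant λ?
λ = ln(2)/t½ = 0.01742 minute⁻¹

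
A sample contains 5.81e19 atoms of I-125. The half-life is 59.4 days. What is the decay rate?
A = λN = 6.78e17 decays/day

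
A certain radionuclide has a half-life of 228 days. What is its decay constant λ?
λ = ln(2)/t½ = 0.00304 day⁻¹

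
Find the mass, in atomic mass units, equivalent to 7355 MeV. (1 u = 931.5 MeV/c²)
m = E/c² = 7.896 u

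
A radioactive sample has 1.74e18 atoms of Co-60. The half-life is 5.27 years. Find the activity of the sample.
A = λN = 2.289e17 decays/year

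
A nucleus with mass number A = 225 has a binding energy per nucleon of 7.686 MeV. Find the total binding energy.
B.E. = 7.686 × 225 = 1729 MeV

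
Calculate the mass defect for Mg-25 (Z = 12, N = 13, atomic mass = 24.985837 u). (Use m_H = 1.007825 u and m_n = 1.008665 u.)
Δm = Z·m_H + N·m_n − M = 0.2207 u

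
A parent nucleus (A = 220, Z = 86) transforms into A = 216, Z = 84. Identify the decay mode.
ΔA = -4, ΔZ = -2 ⇒ alpha decay (α)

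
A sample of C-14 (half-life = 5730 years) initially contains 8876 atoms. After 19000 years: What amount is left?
N = N₀(1/2)^(t/t½) = 891.3 atoms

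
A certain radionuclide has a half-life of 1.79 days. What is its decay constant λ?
λ = ln(2)/t½ = 0.3872 day⁻¹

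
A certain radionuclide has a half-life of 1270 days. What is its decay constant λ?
λ = ln(2)/t½ = 5.458e-4 day⁻¹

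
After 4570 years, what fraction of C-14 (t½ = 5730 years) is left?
N/N₀ = (1/2)^(t/t½) = 0.5753 = 57.5%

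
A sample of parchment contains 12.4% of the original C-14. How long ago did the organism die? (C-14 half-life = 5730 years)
Age = t½ × log₂(1/ratio) = 17260 years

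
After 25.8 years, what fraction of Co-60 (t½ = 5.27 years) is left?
N/N₀ = (1/2)^(t/t½) = 0.03359 = 3.36%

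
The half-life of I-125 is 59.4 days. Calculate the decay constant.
λ = ln(2)/t½ = 0.01167 day⁻¹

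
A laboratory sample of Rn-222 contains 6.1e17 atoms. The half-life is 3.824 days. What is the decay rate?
A = λN = 1.106e17 decays/day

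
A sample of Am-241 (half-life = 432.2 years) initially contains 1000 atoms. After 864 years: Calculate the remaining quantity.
N = N₀(1/2)^(t/t½) = 250.2 atoms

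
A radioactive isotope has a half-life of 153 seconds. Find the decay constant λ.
λ = ln(2)/t½ = 0.00453 second⁻¹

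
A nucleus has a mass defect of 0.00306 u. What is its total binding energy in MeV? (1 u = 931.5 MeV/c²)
B.E. = Δm × 931.5 = 2.85 MeV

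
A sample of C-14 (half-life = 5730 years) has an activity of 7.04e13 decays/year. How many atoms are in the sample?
N = A/λ = 5.82e17 atoms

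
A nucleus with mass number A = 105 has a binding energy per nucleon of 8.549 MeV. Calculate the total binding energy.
B.E. = 8.549 × 105 = 897.6 MeV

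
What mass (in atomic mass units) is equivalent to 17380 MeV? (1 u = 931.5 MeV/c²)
m = E/c² = 18.66 u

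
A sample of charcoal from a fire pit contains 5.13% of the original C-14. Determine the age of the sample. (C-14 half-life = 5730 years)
Age = t½ × log₂(1/ratio) = 24550 years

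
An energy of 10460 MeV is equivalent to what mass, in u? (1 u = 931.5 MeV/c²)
m = E/c² = 11.23 u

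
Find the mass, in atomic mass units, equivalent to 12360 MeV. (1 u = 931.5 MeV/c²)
m = E/c² = 13.27 u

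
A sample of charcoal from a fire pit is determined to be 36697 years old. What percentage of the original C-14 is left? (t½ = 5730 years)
N/N₀ = (1/2)^(t/t½) = 0.01181 = 1.18%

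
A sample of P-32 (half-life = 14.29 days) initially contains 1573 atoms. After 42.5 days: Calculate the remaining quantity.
N = N₀(1/2)^(t/t½) = 200.2 atoms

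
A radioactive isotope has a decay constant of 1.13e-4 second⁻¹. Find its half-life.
t½ = ln(2)/λ = 6134 seconds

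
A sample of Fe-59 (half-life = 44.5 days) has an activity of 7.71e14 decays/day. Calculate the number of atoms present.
N = A/λ = 4.95e16 atoms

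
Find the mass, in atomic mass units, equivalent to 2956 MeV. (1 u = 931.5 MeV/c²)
m = E/c² = 3.173 u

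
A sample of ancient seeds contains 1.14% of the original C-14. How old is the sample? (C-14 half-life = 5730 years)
Age = t½ × log₂(1/ratio) = 36990 years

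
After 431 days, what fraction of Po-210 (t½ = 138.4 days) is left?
N/N₀ = (1/2)^(t/t½) = 0.1155 = 11.5%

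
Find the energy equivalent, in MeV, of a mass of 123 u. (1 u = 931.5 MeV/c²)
E = mc² = 1.146e5 MeV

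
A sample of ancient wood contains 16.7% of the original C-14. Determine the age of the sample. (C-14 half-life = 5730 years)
Age = t½ × log₂(1/ratio) = 14800 years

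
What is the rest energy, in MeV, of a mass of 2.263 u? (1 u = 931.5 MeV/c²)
E = mc² = 2108 MeV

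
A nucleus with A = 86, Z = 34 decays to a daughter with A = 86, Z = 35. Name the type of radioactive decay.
ΔA = 0, ΔZ = +1 ⇒ beta-minus decay (β⁻)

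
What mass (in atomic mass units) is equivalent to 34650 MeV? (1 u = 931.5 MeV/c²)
m = E/c² = 37.2 u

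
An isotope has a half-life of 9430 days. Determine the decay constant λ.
λ = ln(2)/t½ = 7.35e-5 day⁻¹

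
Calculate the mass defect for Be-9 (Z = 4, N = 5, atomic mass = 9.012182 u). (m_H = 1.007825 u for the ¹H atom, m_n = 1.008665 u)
Δm = Z·m_H + N·m_n − M = 0.06244 u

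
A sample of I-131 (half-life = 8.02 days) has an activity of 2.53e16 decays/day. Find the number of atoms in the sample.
N = A/λ = 2.927e17 atoms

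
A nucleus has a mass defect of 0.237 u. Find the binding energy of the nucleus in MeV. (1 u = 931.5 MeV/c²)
B.E. = Δm × 931.5 = 220.8 MeV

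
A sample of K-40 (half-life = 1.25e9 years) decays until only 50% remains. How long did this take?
t = t½ × log₂(N₀/N) = 1.25e9 years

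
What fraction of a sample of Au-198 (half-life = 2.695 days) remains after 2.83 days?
N/N₀ = (1/2)^(t/t½) = 0.4829 = 48.3%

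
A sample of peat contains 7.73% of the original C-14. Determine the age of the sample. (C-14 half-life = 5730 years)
Age = t½ × log₂(1/ratio) = 21160 years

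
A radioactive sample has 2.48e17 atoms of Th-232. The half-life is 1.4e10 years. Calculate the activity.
A = λN = 1.228e7 decays/year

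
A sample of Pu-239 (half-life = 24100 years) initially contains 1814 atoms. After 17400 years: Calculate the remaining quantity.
N = N₀(1/2)^(t/t½) = 1100 atoms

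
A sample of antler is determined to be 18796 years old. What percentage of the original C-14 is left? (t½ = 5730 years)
N/N₀ = (1/2)^(t/t½) = 0.1029 = 10.3%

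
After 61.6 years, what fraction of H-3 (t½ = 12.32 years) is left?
N/N₀ = (1/2)^(t/t½) = 0.03125 = 3.12%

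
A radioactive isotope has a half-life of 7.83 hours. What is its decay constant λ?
λ = ln(2)/t½ = 0.08852 hour⁻¹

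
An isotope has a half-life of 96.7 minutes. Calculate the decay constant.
λ = ln(2)/t½ = 0.007168 minute⁻¹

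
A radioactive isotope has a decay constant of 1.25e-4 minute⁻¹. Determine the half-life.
t½ = ln(2)/λ = 5545 minutes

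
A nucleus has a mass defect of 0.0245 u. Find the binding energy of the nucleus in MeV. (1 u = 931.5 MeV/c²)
B.E. = Δm × 931.5 = 22.82 MeV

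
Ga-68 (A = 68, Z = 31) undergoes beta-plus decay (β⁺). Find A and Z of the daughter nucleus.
Daughter: A = 68, Z = 30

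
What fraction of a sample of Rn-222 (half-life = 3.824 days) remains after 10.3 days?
N/N₀ = (1/2)^(t/t½) = 0.1546 = 15.5%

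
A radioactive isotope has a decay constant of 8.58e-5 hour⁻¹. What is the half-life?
t½ = ln(2)/λ = 8079 hours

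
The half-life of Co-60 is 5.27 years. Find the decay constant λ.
λ = ln(2)/t½ = 0.1315 year⁻¹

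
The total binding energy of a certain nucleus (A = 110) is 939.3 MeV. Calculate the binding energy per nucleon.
B.E./A = 939.3/110 = 8.539 MeV/nucleon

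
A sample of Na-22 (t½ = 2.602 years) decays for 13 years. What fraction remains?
N/N₀ = (1/2)^(t/t½) = 0.03133 = 3.13%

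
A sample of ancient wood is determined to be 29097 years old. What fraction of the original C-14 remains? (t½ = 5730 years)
N/N₀ = (1/2)^(t/t½) = 0.02961 = 2.96%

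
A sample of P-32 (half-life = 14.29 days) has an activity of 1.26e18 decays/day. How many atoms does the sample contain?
N = A/λ = 2.598e19 atoms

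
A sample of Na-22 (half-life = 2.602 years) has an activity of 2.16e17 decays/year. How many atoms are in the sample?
N = A/λ = 8.108e17 atoms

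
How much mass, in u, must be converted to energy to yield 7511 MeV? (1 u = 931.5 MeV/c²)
m = E/c² = 8.063 u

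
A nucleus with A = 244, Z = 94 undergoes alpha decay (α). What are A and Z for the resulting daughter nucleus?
Daughter: A = 240, Z = 92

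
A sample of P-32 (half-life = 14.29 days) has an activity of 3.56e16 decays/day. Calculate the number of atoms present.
N = A/λ = 7.339e17 atoms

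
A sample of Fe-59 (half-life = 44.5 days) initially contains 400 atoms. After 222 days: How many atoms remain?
N = N₀(1/2)^(t/t½) = 12.6 atoms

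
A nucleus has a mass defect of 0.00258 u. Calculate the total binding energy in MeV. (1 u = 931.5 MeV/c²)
B.E. = Δm × 931.5 = 2.403 MeV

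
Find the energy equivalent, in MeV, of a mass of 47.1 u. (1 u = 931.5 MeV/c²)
E = mc² = 43870 MeV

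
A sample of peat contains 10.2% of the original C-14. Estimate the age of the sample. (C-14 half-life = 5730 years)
Age = t½ × log₂(1/ratio) = 18870 years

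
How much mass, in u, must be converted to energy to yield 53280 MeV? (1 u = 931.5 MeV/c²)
m = E/c² = 57.2 u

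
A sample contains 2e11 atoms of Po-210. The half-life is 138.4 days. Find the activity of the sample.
A = λN = 1.002e9 decays/day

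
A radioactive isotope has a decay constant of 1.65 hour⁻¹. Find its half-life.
t½ = ln(2)/λ = 0.4201 hours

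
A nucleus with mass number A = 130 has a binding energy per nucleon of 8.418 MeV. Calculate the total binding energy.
B.E. = 8.418 × 130 = 1094 MeV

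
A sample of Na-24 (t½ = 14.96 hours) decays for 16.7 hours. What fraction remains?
N/N₀ = (1/2)^(t/t½) = 0.4613 = 46.1%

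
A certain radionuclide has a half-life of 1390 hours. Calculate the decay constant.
λ = ln(2)/t½ = 4.987e-4 hour⁻¹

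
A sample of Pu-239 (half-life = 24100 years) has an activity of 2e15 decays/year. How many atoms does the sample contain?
N = A/λ = 6.954e19 atoms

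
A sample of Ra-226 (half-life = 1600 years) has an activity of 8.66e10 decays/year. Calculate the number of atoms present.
N = A/λ = 1.999e14 atoms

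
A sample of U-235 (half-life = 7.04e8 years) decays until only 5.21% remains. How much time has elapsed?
t = t½ × log₂(N₀/N) = 3.001e9 years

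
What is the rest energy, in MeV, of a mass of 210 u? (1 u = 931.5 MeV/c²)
E = mc² = 1.956e5 MeV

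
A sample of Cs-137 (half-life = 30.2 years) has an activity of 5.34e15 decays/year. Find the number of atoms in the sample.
N = A/λ = 2.327e17 atoms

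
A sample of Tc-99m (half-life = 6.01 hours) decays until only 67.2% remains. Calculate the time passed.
t = t½ × log₂(N₀/N) = 3.447 hours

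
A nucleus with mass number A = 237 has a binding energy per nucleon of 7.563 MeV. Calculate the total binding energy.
B.E. = 7.563 × 237 = 1792 MeV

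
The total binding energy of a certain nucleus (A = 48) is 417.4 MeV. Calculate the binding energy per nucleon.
B.E./A = 417.4/48 = 8.696 MeV/nucleon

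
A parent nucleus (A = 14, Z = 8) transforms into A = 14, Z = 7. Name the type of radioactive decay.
ΔA = 0, ΔZ = -1 ⇒ beta-plus decay (β⁺) or electron capture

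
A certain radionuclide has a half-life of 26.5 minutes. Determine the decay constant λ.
λ = ln(2)/t½ = 0.02616 minute⁻¹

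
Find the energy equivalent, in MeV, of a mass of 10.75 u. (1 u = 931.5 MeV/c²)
E = mc² = 10010 MeV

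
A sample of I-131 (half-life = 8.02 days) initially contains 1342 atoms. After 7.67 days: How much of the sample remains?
N = N₀(1/2)^(t/t½) = 691.6 atoms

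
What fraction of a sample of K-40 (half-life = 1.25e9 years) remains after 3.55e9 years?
N/N₀ = (1/2)^(t/t½) = 0.1397 = 14%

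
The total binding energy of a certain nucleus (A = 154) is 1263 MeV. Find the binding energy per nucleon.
B.E./A = 1263/154 = 8.201 MeV/nucleon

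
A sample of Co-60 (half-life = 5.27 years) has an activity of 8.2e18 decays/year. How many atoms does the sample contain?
N = A/λ = 6.234e19 atoms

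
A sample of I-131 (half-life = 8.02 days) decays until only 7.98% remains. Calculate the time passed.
t = t½ × log₂(N₀/N) = 29.25 days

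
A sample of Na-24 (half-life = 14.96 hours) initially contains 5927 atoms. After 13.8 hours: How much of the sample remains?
N = N₀(1/2)^(t/t½) = 3127 atoms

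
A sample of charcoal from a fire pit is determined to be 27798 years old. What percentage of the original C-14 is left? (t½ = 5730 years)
N/N₀ = (1/2)^(t/t½) = 0.03464 = 3.46%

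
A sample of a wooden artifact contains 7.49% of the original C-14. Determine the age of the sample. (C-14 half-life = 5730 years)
Age = t½ × log₂(1/ratio) = 21420 years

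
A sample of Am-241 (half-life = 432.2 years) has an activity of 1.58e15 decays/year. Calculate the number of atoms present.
N = A/λ = 9.852e17 atoms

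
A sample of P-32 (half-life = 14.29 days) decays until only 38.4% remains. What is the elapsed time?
t = t½ × log₂(N₀/N) = 19.73 days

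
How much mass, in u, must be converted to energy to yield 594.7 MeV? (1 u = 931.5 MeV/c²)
m = E/c² = 0.6384 u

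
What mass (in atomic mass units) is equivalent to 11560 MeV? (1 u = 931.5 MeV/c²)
m = E/c² = 12.41 u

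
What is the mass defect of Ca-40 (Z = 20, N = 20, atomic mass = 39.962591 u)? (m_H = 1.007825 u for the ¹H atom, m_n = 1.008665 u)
Δm = Z·m_H + N·m_n − M = 0.3672 u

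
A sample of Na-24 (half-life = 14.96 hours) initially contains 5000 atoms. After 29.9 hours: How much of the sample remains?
N = N₀(1/2)^(t/t½) = 1251 atoms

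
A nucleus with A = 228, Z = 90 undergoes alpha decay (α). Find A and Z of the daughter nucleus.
Daughter: A = 224, Z = 88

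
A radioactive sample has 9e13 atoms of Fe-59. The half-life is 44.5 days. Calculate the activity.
A = λN = 1.402e12 decays/day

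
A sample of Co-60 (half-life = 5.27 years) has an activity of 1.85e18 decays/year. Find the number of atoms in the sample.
N = A/λ = 1.407e19 atoms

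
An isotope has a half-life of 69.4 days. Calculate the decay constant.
λ = ln(2)/t½ = 0.009988 day⁻¹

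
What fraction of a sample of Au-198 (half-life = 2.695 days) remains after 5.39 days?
N/N₀ = (1/2)^(t/t½) = 0.25 = 25%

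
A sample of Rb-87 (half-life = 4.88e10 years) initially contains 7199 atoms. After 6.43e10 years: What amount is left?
N = N₀(1/2)^(t/t½) = 2888 atoms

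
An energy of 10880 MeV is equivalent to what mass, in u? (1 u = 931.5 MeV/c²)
m = E/c² = 11.68 u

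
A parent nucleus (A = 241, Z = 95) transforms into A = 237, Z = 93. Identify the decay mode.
ΔA = -4, ΔZ = -2 ⇒ alpha decay (α)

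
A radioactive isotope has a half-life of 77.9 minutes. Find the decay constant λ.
λ = ln(2)/t½ = 0.008898 minute⁻¹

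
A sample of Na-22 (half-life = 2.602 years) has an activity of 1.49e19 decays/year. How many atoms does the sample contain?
N = A/λ = 5.593e19 atoms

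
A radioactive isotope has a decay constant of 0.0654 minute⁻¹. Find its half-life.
t½ = ln(2)/λ = 10.6 minutes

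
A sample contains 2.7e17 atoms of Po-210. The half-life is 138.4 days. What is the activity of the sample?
A = λN = 1.352e15 decays/day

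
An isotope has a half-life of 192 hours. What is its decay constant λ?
λ = ln(2)/t½ = 0.00361 hour⁻¹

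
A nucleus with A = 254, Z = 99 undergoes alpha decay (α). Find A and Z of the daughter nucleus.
Daughter: A = 250, Z = 97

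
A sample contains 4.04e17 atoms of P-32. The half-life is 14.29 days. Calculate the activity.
A = λN = 1.96e16 decays/day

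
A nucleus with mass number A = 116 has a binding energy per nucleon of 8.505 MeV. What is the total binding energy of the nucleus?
B.E. = 8.505 × 116 = 986.6 MeV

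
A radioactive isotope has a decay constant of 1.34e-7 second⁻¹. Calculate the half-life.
t½ = ln(2)/λ = 5.173e6 seconds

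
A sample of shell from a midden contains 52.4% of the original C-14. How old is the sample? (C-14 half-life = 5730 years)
Age = t½ × log₂(1/ratio) = 5342 years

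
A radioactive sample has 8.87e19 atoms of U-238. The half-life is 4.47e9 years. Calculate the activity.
A = λN = 1.375e10 decays/year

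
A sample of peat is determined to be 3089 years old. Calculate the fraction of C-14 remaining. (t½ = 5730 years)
N/N₀ = (1/2)^(t/t½) = 0.6882 = 68.8%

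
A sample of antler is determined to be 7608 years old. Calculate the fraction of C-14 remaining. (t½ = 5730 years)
N/N₀ = (1/2)^(t/t½) = 0.3984 = 39.8%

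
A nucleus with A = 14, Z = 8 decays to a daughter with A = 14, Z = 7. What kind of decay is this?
ΔA = 0, ΔZ = -1 ⇒ beta-plus decay (β⁺) or electron capture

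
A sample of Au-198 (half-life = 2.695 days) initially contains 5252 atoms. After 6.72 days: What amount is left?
N = N₀(1/2)^(t/t½) = 932.6 atoms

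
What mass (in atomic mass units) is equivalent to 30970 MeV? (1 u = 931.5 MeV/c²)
m = E/c² = 33.25 u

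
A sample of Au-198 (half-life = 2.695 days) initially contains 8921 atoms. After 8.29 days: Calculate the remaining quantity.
N = N₀(1/2)^(t/t½) = 1058 atoms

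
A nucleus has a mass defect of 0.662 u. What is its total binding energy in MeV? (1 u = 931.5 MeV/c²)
B.E. = Δm × 931.5 = 616.7 MeV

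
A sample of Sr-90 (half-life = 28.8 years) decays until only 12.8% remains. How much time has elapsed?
t = t½ × log₂(N₀/N) = 85.41 years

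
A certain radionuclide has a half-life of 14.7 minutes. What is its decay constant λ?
λ = ln(2)/t½ = 0.04715 minute⁻¹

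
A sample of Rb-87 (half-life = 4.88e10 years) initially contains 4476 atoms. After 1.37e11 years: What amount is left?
N = N₀(1/2)^(t/t½) = 639.4 atoms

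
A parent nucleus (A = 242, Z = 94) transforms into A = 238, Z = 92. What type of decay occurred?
ΔA = -4, ΔZ = -2 ⇒ alpha decay (α)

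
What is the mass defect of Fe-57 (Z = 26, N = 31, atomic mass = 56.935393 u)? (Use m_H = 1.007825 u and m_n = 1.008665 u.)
Δm = Z·m_H + N·m_n − M = 0.5367 u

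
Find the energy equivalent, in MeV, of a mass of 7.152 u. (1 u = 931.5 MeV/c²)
E = mc² = 6662 MeV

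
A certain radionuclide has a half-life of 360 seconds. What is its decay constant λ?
λ = ln(2)/t½ = 0.001925 second⁻¹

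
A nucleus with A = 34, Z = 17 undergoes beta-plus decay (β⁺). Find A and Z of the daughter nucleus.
Daughter: A = 34, Z = 16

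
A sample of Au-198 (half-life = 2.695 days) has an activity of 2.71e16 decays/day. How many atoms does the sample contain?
N = A/λ = 1.054e17 atoms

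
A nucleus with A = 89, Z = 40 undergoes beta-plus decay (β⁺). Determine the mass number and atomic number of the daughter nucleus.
Daughter: A = 89, Z = 39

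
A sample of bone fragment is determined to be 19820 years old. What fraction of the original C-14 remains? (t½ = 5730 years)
N/N₀ = (1/2)^(t/t½) = 0.09094 = 9.09%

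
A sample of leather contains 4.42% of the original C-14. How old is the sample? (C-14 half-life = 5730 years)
Age = t½ × log₂(1/ratio) = 25780 years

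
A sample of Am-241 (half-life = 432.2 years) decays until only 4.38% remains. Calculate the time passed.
t = t½ × log₂(N₀/N) = 1950 years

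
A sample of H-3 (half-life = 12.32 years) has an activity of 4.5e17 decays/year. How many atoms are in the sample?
N = A/λ = 7.998e18 atoms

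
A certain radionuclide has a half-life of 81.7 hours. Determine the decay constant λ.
λ = ln(2)/t½ = 0.008484 hour⁻¹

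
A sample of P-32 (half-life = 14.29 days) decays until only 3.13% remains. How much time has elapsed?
t = t½ × log₂(N₀/N) = 71.42 days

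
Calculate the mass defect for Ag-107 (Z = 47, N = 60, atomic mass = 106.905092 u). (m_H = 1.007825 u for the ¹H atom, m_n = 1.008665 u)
Δm = Z·m_H + N·m_n − M = 0.9826 u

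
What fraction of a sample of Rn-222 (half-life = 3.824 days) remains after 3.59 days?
N/N₀ = (1/2)^(t/t½) = 0.5217 = 52.2%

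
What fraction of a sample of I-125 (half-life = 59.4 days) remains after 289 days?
N/N₀ = (1/2)^(t/t½) = 0.03431 = 3.43%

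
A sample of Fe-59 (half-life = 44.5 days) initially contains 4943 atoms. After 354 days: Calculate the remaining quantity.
N = N₀(1/2)^(t/t½) = 19.92 atoms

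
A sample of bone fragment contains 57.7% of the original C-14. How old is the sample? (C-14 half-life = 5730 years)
Age = t½ × log₂(1/ratio) = 4546 years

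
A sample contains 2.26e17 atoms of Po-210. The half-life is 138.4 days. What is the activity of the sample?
A = λN = 1.132e15 decays/day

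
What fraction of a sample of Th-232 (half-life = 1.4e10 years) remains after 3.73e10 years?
N/N₀ = (1/2)^(t/t½) = 0.1578 = 15.8%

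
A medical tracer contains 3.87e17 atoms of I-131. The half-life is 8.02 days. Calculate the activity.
A = λN = 3.345e16 decays/day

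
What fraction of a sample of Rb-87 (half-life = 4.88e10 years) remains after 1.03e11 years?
N/N₀ = (1/2)^(t/t½) = 0.2315 = 23.2%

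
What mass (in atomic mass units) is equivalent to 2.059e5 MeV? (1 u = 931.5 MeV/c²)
m = E/c² = 221 u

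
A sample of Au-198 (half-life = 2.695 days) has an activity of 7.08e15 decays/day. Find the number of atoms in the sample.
N = A/λ = 2.753e16 atoms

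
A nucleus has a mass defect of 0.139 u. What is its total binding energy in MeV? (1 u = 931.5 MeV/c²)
B.E. = Δm × 931.5 = 129.5 MeV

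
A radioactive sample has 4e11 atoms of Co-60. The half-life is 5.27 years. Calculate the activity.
A = λN = 5.261e10 decays/year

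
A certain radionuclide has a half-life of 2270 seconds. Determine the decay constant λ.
λ = ln(2)/t½ = 3.054e-4 second⁻¹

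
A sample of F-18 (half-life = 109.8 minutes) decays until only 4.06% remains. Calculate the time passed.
t = t½ × log₂(N₀/N) = 507.5 minutes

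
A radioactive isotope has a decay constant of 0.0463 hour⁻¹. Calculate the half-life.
t½ = ln(2)/λ = 14.97 hours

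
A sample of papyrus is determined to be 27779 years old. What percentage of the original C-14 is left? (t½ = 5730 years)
N/N₀ = (1/2)^(t/t½) = 0.03472 = 3.47%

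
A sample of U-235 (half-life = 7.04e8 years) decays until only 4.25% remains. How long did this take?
t = t½ × log₂(N₀/N) = 3.208e9 years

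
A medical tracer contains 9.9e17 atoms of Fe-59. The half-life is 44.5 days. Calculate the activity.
A = λN = 1.542e16 decays/day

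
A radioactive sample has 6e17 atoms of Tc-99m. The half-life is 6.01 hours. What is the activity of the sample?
A = λN = 6.92e16 decays/hour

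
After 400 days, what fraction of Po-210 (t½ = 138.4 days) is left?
N/N₀ = (1/2)^(t/t½) = 0.1349 = 13.5%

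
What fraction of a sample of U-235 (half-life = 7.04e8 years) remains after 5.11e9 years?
N/N₀ = (1/2)^(t/t½) = 0.006531 = 0.653%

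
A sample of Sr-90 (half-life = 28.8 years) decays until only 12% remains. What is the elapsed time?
t = t½ × log₂(N₀/N) = 88.1 years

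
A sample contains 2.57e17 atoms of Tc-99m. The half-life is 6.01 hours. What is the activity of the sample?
A = λN = 2.964e16 decays/hour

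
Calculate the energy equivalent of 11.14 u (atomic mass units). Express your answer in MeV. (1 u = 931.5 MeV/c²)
E = mc² = 10380 MeV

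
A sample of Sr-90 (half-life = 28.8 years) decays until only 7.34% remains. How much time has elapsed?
t = t½ × log₂(N₀/N) = 108.5 years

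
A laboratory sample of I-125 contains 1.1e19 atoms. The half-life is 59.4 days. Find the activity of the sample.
A = λN = 1.284e17 decays/day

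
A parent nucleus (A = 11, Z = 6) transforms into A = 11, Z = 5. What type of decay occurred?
ΔA = 0, ΔZ = -1 ⇒ beta-plus decay (β⁺) or electron capture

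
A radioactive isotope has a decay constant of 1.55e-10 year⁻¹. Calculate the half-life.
t½ = ln(2)/λ = 4.472e9 years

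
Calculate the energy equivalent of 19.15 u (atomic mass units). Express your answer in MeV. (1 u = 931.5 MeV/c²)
E = mc² = 17840 MeV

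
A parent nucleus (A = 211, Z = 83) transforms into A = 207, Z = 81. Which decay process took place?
ΔA = -4, ΔZ = -2 ⇒ alpha decay (α)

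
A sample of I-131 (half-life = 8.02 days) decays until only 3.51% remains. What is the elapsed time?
t = t½ × log₂(N₀/N) = 38.76 days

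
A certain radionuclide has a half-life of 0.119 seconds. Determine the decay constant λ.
λ = ln(2)/t½ = 5.825 second⁻¹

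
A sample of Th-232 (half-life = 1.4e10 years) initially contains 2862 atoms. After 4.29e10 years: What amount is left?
N = N₀(1/2)^(t/t½) = 342.2 atoms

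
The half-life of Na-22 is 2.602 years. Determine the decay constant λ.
λ = ln(2)/t½ = 0.2664 year⁻¹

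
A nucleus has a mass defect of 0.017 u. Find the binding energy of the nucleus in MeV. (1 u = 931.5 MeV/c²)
B.E. = Δm × 931.5 = 15.84 MeV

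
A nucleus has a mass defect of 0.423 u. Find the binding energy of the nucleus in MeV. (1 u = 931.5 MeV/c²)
B.E. = Δm × 931.5 = 394 MeV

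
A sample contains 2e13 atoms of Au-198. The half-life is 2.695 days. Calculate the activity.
A = λN = 5.144e12 decays/day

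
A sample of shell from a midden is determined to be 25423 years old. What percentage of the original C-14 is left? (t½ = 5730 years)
N/N₀ = (1/2)^(t/t½) = 0.04617 = 4.62%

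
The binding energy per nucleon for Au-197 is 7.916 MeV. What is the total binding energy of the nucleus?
B.E. = 7.916 × 197 = 1559 MeV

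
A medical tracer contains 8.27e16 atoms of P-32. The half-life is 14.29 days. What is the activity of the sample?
A = λN = 4.011e15 decays/day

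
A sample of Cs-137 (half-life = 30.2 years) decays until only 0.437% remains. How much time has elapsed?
t = t½ × log₂(N₀/N) = 236.7 years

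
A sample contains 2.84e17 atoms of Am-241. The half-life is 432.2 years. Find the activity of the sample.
A = λN = 4.555e14 decays/year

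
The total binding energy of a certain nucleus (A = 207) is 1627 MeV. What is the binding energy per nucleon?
B.E./A = 1627/207 = 7.86 MeV/nucleon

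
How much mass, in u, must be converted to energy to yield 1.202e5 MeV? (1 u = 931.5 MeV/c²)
m = E/c² = 129 u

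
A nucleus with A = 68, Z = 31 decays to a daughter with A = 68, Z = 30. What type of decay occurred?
ΔA = 0, ΔZ = -1 ⇒ beta-plus decay (β⁺) or electron capture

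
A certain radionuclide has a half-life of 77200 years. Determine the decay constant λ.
λ = ln(2)/t½ = 8.979e-6 year⁻¹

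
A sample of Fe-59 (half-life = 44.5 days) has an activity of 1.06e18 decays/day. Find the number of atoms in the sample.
N = A/λ = 6.805e19 atoms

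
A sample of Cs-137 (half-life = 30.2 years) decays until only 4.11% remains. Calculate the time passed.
t = t½ × log₂(N₀/N) = 139.1 years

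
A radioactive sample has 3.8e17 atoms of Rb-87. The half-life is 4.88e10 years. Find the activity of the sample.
A = λN = 5.397e6 decays/year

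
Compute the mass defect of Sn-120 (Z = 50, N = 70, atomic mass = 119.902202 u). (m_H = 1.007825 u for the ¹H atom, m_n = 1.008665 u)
Δm = Z·m_H + N·m_n − M = 1.096 u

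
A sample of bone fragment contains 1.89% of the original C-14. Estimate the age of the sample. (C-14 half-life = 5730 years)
Age = t½ × log₂(1/ratio) = 32810 years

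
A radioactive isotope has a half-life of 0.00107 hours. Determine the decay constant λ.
λ = ln(2)/t½ = 647.8 hour⁻¹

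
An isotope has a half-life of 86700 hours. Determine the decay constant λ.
λ = ln(2)/t½ = 7.995e-6 hour⁻¹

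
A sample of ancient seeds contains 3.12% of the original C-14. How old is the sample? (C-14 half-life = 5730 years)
Age = t½ × log₂(1/ratio) = 28660 years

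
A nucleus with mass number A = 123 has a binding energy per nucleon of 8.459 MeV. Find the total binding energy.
B.E. = 8.459 × 123 = 1040 MeV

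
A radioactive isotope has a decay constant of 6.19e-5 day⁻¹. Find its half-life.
t½ = ln(2)/λ = 11200 days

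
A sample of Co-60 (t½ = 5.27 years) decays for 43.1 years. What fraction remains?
N/N₀ = (1/2)^(t/t½) = 0.003452 = 0.345%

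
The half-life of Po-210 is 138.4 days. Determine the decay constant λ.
λ = ln(2)/t½ = 0.005008 day⁻¹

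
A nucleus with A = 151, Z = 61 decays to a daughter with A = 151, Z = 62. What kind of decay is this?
ΔA = 0, ΔZ = +1 ⇒ beta-minus decay (β⁻)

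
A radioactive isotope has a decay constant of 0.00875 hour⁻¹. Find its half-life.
t½ = ln(2)/λ = 79.22 hours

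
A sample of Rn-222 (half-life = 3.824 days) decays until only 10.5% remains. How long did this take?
t = t½ × log₂(N₀/N) = 12.43 days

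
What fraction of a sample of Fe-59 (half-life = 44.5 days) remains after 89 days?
N/N₀ = (1/2)^(t/t½) = 0.25 = 25%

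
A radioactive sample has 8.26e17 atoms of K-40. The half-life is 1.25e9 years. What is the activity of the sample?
A = λN = 4.58e8 decays/year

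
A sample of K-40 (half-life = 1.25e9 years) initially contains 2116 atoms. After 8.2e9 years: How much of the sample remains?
N = N₀(1/2)^(t/t½) = 22.43 atoms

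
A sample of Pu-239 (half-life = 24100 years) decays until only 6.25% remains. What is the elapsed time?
t = t½ × log₂(N₀/N) = 96400 years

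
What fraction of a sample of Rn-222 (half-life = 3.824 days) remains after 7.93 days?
N/N₀ = (1/2)^(t/t½) = 0.2375 = 23.8%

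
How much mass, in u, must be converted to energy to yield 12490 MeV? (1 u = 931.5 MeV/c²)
m = E/c² = 13.41 u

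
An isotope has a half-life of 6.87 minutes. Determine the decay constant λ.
λ = ln(2)/t½ = 0.1009 minute⁻¹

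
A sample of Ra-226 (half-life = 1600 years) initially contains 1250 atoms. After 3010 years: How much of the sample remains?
N = N₀(1/2)^(t/t½) = 339.3 atoms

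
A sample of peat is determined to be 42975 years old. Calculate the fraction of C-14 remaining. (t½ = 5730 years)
N/N₀ = (1/2)^(t/t½) = 0.005524 = 0.552%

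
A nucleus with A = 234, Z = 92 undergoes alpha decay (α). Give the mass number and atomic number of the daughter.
Daughter: A = 230, Z = 90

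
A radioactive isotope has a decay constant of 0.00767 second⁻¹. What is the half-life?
t½ = ln(2)/λ = 90.37 seconds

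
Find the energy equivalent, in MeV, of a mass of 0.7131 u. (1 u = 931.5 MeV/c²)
E = mc² = 664.3 MeV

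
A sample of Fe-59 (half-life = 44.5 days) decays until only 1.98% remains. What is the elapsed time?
t = t½ × log₂(N₀/N) = 251.8 days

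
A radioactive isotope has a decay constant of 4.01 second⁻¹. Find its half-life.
t½ = ln(2)/λ = 0.1729 seconds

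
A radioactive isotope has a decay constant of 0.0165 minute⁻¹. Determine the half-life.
t½ = ln(2)/λ = 42.01 minutes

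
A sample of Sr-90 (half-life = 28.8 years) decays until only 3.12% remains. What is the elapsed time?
t = t½ × log₂(N₀/N) = 144.1 years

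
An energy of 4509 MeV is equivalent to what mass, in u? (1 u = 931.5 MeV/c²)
m = E/c² = 4.841 u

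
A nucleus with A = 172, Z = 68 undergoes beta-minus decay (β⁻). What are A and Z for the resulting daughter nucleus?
Daughter: A = 172, Z = 69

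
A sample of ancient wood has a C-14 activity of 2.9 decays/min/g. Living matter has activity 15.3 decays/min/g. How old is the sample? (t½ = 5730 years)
Age = t½ × log₂(A₀/A) = 13750 years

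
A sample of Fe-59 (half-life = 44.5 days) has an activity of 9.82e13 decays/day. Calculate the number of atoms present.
N = A/λ = 6.304e15 atoms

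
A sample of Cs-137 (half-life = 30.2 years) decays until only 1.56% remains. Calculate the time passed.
t = t½ × log₂(N₀/N) = 181.3 years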